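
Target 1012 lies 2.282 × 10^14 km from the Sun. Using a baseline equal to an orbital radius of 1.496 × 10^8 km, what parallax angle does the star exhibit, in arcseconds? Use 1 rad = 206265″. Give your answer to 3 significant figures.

θ ≈ B/d = (1.496 × 10^8) / (2.282 × 10^14) = 6.5557 × 10^-7 rad.
In arcseconds: 6.5557 × 10^-7 × 206265 = 0.13522″.

0.135 arcsec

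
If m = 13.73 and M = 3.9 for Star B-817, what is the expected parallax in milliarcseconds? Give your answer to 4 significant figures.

1.081 mas

m − M = 13.73 − 3.9 = 9.83.
d = 10^((m−M)/5 + 1) = 10^2.966 = 924.7 pc.
p = 1/d = 1/924.7 = 0.0010814 arcsec = 1.0814 mas.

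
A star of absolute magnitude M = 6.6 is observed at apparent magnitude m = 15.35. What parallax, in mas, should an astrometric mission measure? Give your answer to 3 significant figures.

1.78 mas

m − M = 15.35 − 6.6 = 8.75.
d = 10^((m−M)/5 + 1) = 10^2.750 = 562.34 pc.
p = 1/d = 1/562.34 = 0.0017783 arcsec = 1.7783 mas.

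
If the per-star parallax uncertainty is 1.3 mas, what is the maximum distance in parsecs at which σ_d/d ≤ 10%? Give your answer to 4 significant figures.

σ_d/d = σ_p/p, so the condition is σ_p/p ≤ 0.10, i.e. p ≥ σ_p/0.10.
p_min = 1.3/0.10 = 13 mas = 0.013 arcsec.
d_max = 1/p_min = 1/0.013 = 76.923 pc.

76.92 pc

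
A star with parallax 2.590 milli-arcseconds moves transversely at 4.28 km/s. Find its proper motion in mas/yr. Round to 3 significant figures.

d = 1/p = 1/0.002590″ = 386.1 pc.
μ = v_t / (4.74 d) = 4.28 / (4.74 × 386.1) = 4.28 / 1830.1 = 0.0023387 ″/yr = 2.3387 mas/yr.

2.34 mas/yr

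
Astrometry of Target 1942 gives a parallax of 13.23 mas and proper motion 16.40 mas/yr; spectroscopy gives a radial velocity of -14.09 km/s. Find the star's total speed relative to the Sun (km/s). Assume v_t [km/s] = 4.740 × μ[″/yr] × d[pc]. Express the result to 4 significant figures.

15.27 km/s

d = 1/p = 1/0.01323″ = 75.586 pc.
μ = 16.40 mas/yr = 0.01640 ″/yr.
v_t = 4.740 μ d = 4.740 × 0.01640 × 75.586 = 5.8758 km/s.
v = √(v_r² + v_t²) = √((-14.09)² + 5.8758²) = √233.053 = 15.266 km/s.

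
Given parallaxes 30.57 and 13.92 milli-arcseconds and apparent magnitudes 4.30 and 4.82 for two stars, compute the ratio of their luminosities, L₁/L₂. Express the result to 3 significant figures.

d₁ = 1/p₁ = 1/0.03057″ = 32.712 pc; d₂ = 1/p₂ = 1/0.01392″ = 71.839 pc.
M₁ = m₁ − 5 log₁₀ d₁ + 5 = 4.30 − 7.5735 + 5 = 1.7265.
M₂ = 4.82 − 9.2818 + 5 = 0.5382.
L₁/L₂ = 10^(0.4(M₂ − M₁)) = 10^(0.4 × (-1.1883)) = 10^(-0.47532) = 0.33472.

L₁/L₂ = 0.335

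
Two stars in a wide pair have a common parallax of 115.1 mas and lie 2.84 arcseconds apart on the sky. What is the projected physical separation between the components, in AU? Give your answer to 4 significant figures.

24.67 AU

d = 1/p = 1/0.1151″ = 8.6881 pc.
At distance d (pc), an angle of θ arcsec spans θ·d AU: s = 2.84 × 8.6881 = 24.674 AU.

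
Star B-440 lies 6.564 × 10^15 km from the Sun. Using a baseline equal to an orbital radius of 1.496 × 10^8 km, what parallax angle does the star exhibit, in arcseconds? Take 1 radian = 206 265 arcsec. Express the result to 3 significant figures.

0.00470 arcsec

θ ≈ B/d = (1.496 × 10^8) / (6.564 × 10^15) = 2.2791 × 10^-8 rad.
In arcseconds: 2.2791 × 10^-8 × 206265 = 0.004701″.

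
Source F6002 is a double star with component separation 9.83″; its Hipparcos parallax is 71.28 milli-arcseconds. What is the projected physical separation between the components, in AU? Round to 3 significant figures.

138 AU

d = 1/p = 1/0.07128″ = 14.029 pc.
At distance d (pc), an angle of θ arcsec spans θ·d AU: s = 9.83 × 14.029 = 137.91 AU.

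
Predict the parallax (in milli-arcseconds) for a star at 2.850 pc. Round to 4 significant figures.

p = 1/d = 1/2.85 = 0.35088 arcsec.
= 0.35088 × 1000 = 350.88 mas.

350.9 mas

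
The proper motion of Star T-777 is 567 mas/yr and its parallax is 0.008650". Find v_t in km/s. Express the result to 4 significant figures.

310.7 km/s

d = 1/p = 1/0.008650″ = 115.61 pc.
μ = 567 mas/yr = 0.567 ″/yr.
v_t = 4.74 × μ × d = 4.74 × 0.567 × 115.61 = 310.71 km/s.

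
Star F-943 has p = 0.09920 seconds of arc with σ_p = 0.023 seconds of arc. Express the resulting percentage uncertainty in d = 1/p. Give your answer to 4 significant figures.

For d = 1/p, |σ_d/d| = |σ_p/p|.
σ_p/p = 0.023 / 0.09920 = 0.23185 = 23.185%.

23.19%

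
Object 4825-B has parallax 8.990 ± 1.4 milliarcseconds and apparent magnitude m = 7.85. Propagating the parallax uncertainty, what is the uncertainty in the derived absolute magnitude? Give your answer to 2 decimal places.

M = m − 5 log₁₀ d + 5 = m + 5 log₁₀ p + 5, so ∂M/∂p = 5/(p ln 10).
σ_M = (5/ln 10) · (σ_p/p) = 2.1715 × 1.4/8.990 = 2.1715 × 0.15573 = 0.33817.

σ_M = 0.34 mag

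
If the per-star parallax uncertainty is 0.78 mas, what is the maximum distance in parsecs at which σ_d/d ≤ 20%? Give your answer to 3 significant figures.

σ_d/d = σ_p/p, so the condition is σ_p/p ≤ 0.20, i.e. p ≥ σ_p/0.20.
p_min = 0.78/0.20 = 3.9 mas = 0.0039 arcsec.
d_max = 1/p_min = 1/0.0039 = 256.41 pc.

256 pc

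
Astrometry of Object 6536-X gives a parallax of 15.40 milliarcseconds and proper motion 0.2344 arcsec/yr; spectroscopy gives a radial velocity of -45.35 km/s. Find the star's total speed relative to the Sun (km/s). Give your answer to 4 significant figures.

d = 1/p = 1/0.01540″ = 64.935 pc.
v_t = 4.740 μ d = 4.740 × 0.2344 × 64.935 = 72.146 km/s.
v = √(v_r² + v_t²) = √((-45.35)² + 72.146²) = √7261.67 = 85.215 km/s.

85.22 km/s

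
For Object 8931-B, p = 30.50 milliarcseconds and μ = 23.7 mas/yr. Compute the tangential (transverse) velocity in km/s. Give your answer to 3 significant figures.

d = 1/p = 1/0.03050″ = 32.787 pc.
μ = 23.7 mas/yr = 0.0237 ″/yr.
v_t = 4.74 × μ × d = 4.74 × 0.0237 × 32.787 = 3.6832 km/s.

3.68 km/s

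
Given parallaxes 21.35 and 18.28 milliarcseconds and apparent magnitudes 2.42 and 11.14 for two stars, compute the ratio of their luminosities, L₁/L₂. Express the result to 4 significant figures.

d₁ = 1/p₁ = 1/0.02135″ = 46.838 pc; d₂ = 1/p₂ = 1/0.01828″ = 54.705 pc.
M₁ = m₁ − 5 log₁₀ d₁ + 5 = 2.42 − 8.3530 + 5 = -0.9330.
M₂ = 11.14 − 8.6901 + 5 = 7.4499.
L₁/L₂ = 10^(0.4(M₂ − M₁)) = 10^(0.4 × 8.3829) = 10^3.35316 = 2255.1.

L₁/L₂ = 2255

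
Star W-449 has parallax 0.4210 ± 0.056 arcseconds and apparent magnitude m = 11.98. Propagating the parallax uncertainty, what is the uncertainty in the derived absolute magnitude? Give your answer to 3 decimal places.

σ_M = 0.289 mag

M = m − 5 log₁₀ d + 5 = m + 5 log₁₀ p + 5, so ∂M/∂p = 5/(p ln 10).
σ_M = (5/ln 10) · (σ_p/p) = 2.1715 × 0.056/0.4210 = 2.1715 × 0.13302 = 0.28885.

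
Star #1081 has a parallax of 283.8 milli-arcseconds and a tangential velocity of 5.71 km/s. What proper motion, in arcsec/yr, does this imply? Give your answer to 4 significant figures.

d = 1/p = 1/0.2838″ = 3.5236 pc.
μ = v_t / (4.74 d) = 5.71 / (4.74 × 3.5236) = 5.71 / 16.702 = 0.34188 ″/yr.

0.3419 arcsec/yr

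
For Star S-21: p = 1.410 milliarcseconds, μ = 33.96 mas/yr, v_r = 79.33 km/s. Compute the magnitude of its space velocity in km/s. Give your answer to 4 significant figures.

139.0 km/s

d = 1/p = 1/0.001410″ = 709.22 pc.
μ = 33.96 mas/yr = 0.03396 ″/yr.
v_t = 4.740 μ d = 4.740 × 0.03396 × 709.22 = 114.16 km/s.
v = √(v_r² + v_t²) = √(79.33² + 114.16²) = √19325.8 = 139.02 km/s.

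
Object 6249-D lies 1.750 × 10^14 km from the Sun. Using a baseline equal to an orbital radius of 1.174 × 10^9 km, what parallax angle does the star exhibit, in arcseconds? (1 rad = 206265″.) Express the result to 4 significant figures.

θ ≈ B/d = (1.174 × 10^9) / (1.750 × 10^14) = 6.7086 × 10^-6 rad.
In arcseconds: 6.7086 × 10^-6 × 206265 = 1.3837″.

1.384 arcsec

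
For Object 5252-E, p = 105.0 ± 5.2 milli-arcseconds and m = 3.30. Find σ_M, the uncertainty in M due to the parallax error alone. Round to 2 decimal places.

M = m − 5 log₁₀ d + 5 = m + 5 log₁₀ p + 5, so ∂M/∂p = 5/(p ln 10).
σ_M = (5/ln 10) · (σ_p/p) = 2.1715 × 5.2/105.0 = 2.1715 × 0.049524 = 0.10754.

σ_M = 0.11 mag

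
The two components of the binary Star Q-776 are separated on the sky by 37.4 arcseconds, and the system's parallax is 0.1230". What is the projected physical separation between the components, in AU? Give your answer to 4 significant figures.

304.1 AU

d = 1/p = 1/0.1230″ = 8.1301 pc.
At distance d (pc), an angle of θ arcsec spans θ·d AU: s = 37.4 × 8.1301 = 304.07 AU.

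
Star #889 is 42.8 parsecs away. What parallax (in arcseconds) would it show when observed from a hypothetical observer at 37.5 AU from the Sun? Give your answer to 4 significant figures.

0.8762 arcsec

p (arcsec) = B (AU) / d (pc).
p = 37.5 / 42.8 = 0.87617 arcsec.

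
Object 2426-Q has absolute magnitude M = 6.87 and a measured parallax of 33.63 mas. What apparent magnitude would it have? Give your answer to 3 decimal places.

d = 1/p = 1/0.03363″ = 29.735 pc.
m − M = 5 log₁₀ d − 5 = 5 log₁₀(29.735) − 5 = 7.3663 − 5 = 2.3663.
m = M + (m − M) = 6.87 + 2.3663 = 9.236.

m = 9.236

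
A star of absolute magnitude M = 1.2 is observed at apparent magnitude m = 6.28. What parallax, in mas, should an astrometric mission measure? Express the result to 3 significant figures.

m − M = 6.28 − 1.2 = 5.08.
d = 10^((m−M)/5 + 1) = 10^2.016 = 103.75 pc.
p = 1/d = 1/103.75 = 0.0096386 arcsec = 9.6386 mas.

9.64 mas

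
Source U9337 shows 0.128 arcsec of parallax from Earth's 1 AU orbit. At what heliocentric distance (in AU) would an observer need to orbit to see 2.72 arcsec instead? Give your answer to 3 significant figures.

21.3 AU

Parallax scales linearly with baseline: p ∝ B, so B = p_target / p_Earth × 1 AU.
B = 2.72 / 0.128 = 21.25 AU.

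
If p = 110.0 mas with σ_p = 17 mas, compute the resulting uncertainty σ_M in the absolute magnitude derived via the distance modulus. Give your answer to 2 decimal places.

σ_M = 0.34 mag

M = m − 5 log₁₀ d + 5 = m + 5 log₁₀ p + 5, so ∂M/∂p = 5/(p ln 10).
σ_M = (5/ln 10) · (σ_p/p) = 2.1715 × 17/110.0 = 2.1715 × 0.15455 = 0.33561.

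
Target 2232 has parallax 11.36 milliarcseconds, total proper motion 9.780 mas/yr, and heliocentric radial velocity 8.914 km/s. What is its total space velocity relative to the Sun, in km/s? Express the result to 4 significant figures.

d = 1/p = 1/0.01136″ = 88.028 pc.
μ = 9.780 mas/yr = 0.009780 ″/yr.
v_t = 4.740 μ d = 4.740 × 0.009780 × 88.028 = 4.0807 km/s.
v = √(v_r² + v_t²) = √(8.914² + 4.0807²) = √96.1115 = 9.8036 km/s.

9.804 km/s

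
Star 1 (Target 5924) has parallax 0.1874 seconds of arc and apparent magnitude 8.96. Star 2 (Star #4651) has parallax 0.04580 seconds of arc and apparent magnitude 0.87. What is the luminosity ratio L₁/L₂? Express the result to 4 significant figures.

d₁ = 1/p₁ = 1/0.1874″ = 5.3362 pc; d₂ = 1/p₂ = 1/0.04580″ = 21.834 pc.
M₁ = m₁ − 5 log₁₀ d₁ + 5 = 8.96 − 3.6362 + 5 = 10.3238.
M₂ = 0.87 − 6.6957 + 5 = -0.8257.
L₁/L₂ = 10^(0.4(M₂ − M₁)) = 10^(0.4 × (-11.1495)) = 10^(-4.45980) = 0.00003469.

L₁/L₂ = 3.469 × 10^-5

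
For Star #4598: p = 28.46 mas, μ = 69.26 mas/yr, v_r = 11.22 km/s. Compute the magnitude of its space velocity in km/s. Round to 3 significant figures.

16.1 km/s

d = 1/p = 1/0.02846″ = 35.137 pc.
μ = 69.26 mas/yr = 0.06926 ″/yr.
v_t = 4.740 μ d = 4.740 × 0.06926 × 35.137 = 11.535 km/s.
v = √(v_r² + v_t²) = √(11.22² + 11.535²) = √258.945 = 16.092 km/s.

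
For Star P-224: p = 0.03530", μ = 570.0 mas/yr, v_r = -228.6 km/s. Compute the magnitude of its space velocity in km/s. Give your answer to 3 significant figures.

241 km/s

d = 1/p = 1/0.03530″ = 28.329 pc.
μ = 570.0 mas/yr = 0.5700 ″/yr.
v_t = 4.740 μ d = 4.740 × 0.5700 × 28.329 = 76.539 km/s.
v = √(v_r² + v_t²) = √((-228.6)² + 76.539²) = √58116.2 = 241.07 km/s.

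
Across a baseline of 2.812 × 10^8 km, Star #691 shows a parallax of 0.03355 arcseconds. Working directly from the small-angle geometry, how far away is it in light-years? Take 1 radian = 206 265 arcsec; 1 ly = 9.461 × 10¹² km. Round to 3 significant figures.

θ = 0.03355″ = 0.03355/206265 = 1.6265 × 10^-7 rad.
d = B/θ = (2.812 × 10^8) / (1.6265 × 10^-7) = 1.7289 × 10^15 km = (1.7289 × 10^15) / (9.461 × 10^12) ly = 182.74 ly.

183 ly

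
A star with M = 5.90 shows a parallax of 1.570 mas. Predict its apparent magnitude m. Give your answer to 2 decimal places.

m = 14.92

d = 1/p = 1/0.001570″ = 636.94 pc.
m − M = 5 log₁₀ d − 5 = 5 log₁₀(636.94) − 5 = 14.0205 − 5 = 9.0205.
m = M + (m − M) = 5.90 + 9.0205 = 14.92.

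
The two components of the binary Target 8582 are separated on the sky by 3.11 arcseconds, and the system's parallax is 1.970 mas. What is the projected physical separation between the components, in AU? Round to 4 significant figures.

d = 1/p = 1/0.001970″ = 507.61 pc.
At distance d (pc), an angle of θ arcsec spans θ·d AU: s = 3.11 × 507.61 = 1578.7 AU.

1579 AU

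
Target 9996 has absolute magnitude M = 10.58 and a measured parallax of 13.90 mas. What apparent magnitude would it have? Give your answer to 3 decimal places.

d = 1/p = 1/0.01390″ = 71.942 pc.
m − M = 5 log₁₀ d − 5 = 5 log₁₀(71.942) − 5 = 9.2849 − 5 = 4.2849.
m = M + (m − M) = 10.58 + 4.2849 = 14.865.

m = 14.865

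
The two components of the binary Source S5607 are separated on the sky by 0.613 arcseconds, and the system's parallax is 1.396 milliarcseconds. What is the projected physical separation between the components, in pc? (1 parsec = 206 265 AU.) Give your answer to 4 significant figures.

d = 1/p = 1/0.001396″ = 716.33 pc.
At distance d (pc), an angle of θ arcsec spans θ·d AU: s = 0.613 × 716.33 = 439.11 AU.
= 439.11 / 206265 = 0.0021289 pc.

0.002129 pc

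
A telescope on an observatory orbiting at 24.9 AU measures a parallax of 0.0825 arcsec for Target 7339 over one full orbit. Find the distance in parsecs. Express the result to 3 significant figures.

302 pc

With baseline B (in AU) and parallax p (in arcsec), d = B/p parsecs.
d = 24.9 / 0.0825 = 301.82 pc.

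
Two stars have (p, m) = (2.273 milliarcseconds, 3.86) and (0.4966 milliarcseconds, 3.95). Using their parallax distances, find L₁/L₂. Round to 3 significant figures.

d₁ = 1/p₁ = 1/0.002273″ = 439.95 pc; d₂ = 1/p₂ = 1/0.0004966″ = 2013.7 pc.
M₁ = m₁ − 5 log₁₀ d₁ + 5 = 3.86 − 13.2170 + 5 = -4.3570.
M₂ = 3.95 − 16.5200 + 5 = -7.5700.
L₁/L₂ = 10^(0.4(M₂ − M₁)) = 10^(0.4 × (-3.2130)) = 10^(-1.28520) = 0.051856.

L₁/L₂ = 0.0519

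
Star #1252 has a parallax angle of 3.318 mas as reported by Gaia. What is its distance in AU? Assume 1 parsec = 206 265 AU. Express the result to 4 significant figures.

6.217 × 10^7 AU

p = 3.318 mas = 0.003318 arcsec.
d = 1/p = 1/0.003318 = 301.39 pc.
In AU: 301.39 × 206265 = 6.2166 × 10^7 AU.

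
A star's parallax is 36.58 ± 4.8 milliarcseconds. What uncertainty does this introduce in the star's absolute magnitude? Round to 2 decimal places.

σ_M = 0.28 mag

M = m − 5 log₁₀ d + 5 = m + 5 log₁₀ p + 5, so ∂M/∂p = 5/(p ln 10).
σ_M = (5/ln 10) · (σ_p/p) = 2.1715 × 4.8/36.58 = 2.1715 × 0.13122 = 0.28494.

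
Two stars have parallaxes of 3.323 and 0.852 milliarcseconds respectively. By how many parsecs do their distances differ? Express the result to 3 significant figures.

d_A = 1/0.003323″ = 300.93 pc; d_B = 1/0.0008520″ = 1173.7 pc.
|d_B − d_A| = |1173.7 − 300.93| = 872.77 pc.

873 pc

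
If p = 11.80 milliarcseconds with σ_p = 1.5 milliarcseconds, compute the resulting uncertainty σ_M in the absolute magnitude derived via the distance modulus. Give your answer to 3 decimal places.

M = m − 5 log₁₀ d + 5 = m + 5 log₁₀ p + 5, so ∂M/∂p = 5/(p ln 10).
σ_M = (5/ln 10) · (σ_p/p) = 2.1715 × 1.5/11.80 = 2.1715 × 0.12712 = 0.27604.

σ_M = 0.276 mag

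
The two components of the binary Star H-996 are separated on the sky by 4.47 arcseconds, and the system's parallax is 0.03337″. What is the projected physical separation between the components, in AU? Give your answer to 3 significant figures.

d = 1/p = 1/0.03337″ = 29.967 pc.
At distance d (pc), an angle of θ arcsec spans θ·d AU: s = 4.47 × 29.967 = 133.95 AU.

134 AU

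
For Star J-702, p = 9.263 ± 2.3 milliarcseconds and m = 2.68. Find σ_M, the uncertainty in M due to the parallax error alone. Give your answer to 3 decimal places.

σ_M = 0.539 mag

M = m − 5 log₁₀ d + 5 = m + 5 log₁₀ p + 5, so ∂M/∂p = 5/(p ln 10).
σ_M = (5/ln 10) · (σ_p/p) = 2.1715 × 2.3/9.263 = 2.1715 × 0.2483 = 0.53918.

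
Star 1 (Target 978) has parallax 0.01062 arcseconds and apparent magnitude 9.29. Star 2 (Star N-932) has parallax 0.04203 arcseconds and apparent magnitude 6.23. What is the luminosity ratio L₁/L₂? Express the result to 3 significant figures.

L₁/L₂ = 0.935

d₁ = 1/p₁ = 1/0.01062″ = 94.162 pc; d₂ = 1/p₂ = 1/0.04203″ = 23.793 pc.
M₁ = m₁ − 5 log₁₀ d₁ + 5 = 9.29 − 9.8694 + 5 = 4.4206.
M₂ = 6.23 − 6.8822 + 5 = 4.3478.
L₁/L₂ = 10^(0.4(M₂ − M₁)) = 10^(0.4 × (-0.0728)) = 10^(-0.02912) = 0.93515.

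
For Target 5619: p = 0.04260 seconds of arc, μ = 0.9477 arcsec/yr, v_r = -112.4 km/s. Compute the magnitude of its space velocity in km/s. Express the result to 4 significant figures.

154.1 km/s

d = 1/p = 1/0.04260″ = 23.474 pc.
v_t = 4.740 μ d = 4.740 × 0.9477 × 23.474 = 105.45 km/s.
v = √(v_r² + v_t²) = √((-112.4)² + 105.45²) = √23753.5 = 154.12 km/s.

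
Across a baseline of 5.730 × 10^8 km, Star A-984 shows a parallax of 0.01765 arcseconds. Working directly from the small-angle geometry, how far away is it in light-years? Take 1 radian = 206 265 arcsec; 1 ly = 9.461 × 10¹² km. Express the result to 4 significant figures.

θ = 0.01765″ = 0.01765/206265 = 8.5570 × 10^-8 rad.
d = B/θ = (5.730 × 10^8) / (8.5570 × 10^-8) = 6.6963 × 10^15 km = (6.6963 × 10^15) / (9.461 × 10^12) ly = 707.78 ly.

707.8 ly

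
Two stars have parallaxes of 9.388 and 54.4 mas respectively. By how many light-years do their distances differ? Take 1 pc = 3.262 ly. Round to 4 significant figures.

287.5 ly

d_A = 1/0.009388″ = 106.52 pc; d_B = 1/0.05440″ = 18.382 pc.
|d_B − d_A| = |18.382 − 106.52| = 88.138 pc = 88.138 × 3.262 ly = 287.51 ly.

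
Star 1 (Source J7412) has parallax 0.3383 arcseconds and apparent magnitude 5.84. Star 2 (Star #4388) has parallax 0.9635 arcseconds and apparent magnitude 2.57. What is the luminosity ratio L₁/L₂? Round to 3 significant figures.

d₁ = 1/p₁ = 1/0.3383″ = 2.956 pc; d₂ = 1/p₂ = 1/0.9635″ = 1.0379 pc.
M₁ = m₁ − 5 log₁₀ d₁ + 5 = 5.84 − 2.3535 + 5 = 8.4865.
M₂ = 2.57 − 0.0808 + 5 = 7.4892.
L₁/L₂ = 10^(0.4(M₂ − M₁)) = 10^(0.4 × (-0.9973)) = 10^(-0.39892) = 0.3991.

L₁/L₂ = 0.399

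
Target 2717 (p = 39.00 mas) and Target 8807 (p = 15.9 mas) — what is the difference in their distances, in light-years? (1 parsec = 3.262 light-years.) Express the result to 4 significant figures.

d_A = 1/0.03900″ = 25.641 pc; d_B = 1/0.01590″ = 62.893 pc.
|d_B − d_A| = |62.893 − 25.641| = 37.252 pc = 37.252 × 3.262 ly = 121.52 ly.

121.5 ly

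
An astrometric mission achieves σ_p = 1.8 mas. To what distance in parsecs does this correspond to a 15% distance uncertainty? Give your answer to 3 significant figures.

83.3 pc

σ_d/d = σ_p/p, so the condition is σ_p/p ≤ 0.15, i.e. p ≥ σ_p/0.15.
p_min = 1.8/0.15 = 12 mas = 0.012 arcsec.
d_max = 1/p_min = 1/0.012 = 83.333 pc.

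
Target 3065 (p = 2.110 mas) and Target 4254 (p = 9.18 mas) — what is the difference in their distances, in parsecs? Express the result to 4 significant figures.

365.0 pc

d_A = 1/0.002110″ = 473.93 pc; d_B = 1/0.009180″ = 108.93 pc.
|d_B − d_A| = |108.93 − 473.93| = 365 pc.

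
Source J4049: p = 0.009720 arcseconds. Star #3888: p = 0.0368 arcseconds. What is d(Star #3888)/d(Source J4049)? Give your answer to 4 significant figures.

0.2641

Since d = 1/p, d_B/d_A = p_A/p_B.
= 0.009720 / 0.0368 = 0.26413.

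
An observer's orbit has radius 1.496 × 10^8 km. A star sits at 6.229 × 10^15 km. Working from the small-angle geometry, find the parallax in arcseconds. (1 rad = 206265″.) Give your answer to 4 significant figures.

0.004954 arcsec

θ ≈ B/d = (1.496 × 10^8) / (6.229 × 10^15) = 2.4017 × 10^-8 rad.
In arcseconds: 2.4017 × 10^-8 × 206265 = 0.0049539″.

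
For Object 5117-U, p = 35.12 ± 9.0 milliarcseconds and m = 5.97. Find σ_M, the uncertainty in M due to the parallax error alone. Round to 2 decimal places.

M = m − 5 log₁₀ d + 5 = m + 5 log₁₀ p + 5, so ∂M/∂p = 5/(p ln 10).
σ_M = (5/ln 10) · (σ_p/p) = 2.1715 × 9.0/35.12 = 2.1715 × 0.25626 = 0.55647.

σ_M = 0.56 mag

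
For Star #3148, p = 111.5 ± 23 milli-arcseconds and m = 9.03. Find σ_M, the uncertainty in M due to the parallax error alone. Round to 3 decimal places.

σ_M = 0.448 mag

M = m − 5 log₁₀ d + 5 = m + 5 log₁₀ p + 5, so ∂M/∂p = 5/(p ln 10).
σ_M = (5/ln 10) · (σ_p/p) = 2.1715 × 23/111.5 = 2.1715 × 0.20628 = 0.44794.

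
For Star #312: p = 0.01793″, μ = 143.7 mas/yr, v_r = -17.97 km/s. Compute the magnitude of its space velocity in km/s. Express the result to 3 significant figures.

42.0 km/s

d = 1/p = 1/0.01793″ = 55.772 pc.
μ = 143.7 mas/yr = 0.1437 ″/yr.
v_t = 4.740 μ d = 4.740 × 0.1437 × 55.772 = 37.988 km/s.
v = √(v_r² + v_t²) = √((-17.97)² + 37.988²) = √1766.01 = 42.024 km/s.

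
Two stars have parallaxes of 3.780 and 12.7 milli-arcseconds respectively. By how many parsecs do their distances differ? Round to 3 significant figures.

d_A = 1/0.003780″ = 264.55 pc; d_B = 1/0.01270″ = 78.74 pc.
|d_B − d_A| = |78.74 − 264.55| = 185.81 pc.

186 pc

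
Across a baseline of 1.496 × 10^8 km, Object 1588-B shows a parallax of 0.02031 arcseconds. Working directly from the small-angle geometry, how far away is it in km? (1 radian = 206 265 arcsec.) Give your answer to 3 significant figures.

1.52 × 10^15 km

θ = 0.02031″ = 0.02031/206265 = 9.8466 × 10^-8 rad.
d = B/θ = (1.496 × 10^8) / (9.8466 × 10^-8) = 1.5193 × 10^15 km.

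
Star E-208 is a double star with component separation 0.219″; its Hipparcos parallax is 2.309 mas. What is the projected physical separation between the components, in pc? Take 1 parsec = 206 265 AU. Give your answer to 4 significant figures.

0.0004598 pc

d = 1/p = 1/0.002309″ = 433.09 pc.
At distance d (pc), an angle of θ arcsec spans θ·d AU: s = 0.219 × 433.09 = 94.847 AU.
= 94.847 / 206265 = 0.00045983 pc.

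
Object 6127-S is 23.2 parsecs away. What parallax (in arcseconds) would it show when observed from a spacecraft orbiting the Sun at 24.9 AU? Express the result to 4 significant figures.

1.073 arcsec

p (arcsec) = B (AU) / d (pc).
p = 24.9 / 23.2 = 1.0733 arcsec.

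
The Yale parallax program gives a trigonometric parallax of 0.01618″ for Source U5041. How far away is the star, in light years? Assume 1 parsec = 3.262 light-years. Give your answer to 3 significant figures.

d = 1/p = 1/0.01618 = 61.805 pc.
In light-years: 61.805 × 3.262 = 201.61 ly.

202 light years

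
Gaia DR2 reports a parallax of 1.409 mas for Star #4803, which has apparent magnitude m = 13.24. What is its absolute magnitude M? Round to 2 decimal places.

d = 1/p = 1/0.001409″ = 709.72 pc.
m − M = 5 log₁₀(709.72) − 5 = 14.2554 − 5 = 9.2554.
M = m − (m − M) = 13.24 − 9.2554 = 3.98.

M = 3.98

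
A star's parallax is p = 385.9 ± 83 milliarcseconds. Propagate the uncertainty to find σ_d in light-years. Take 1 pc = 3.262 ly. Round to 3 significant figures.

d = 1/p, so σ_d = σ_p / p².
σ_d = 0.0830 / (0.3859)² = 0.0830 / 0.14892 = 0.55735 pc = 0.55735 × 3.262 ly = 1.8181 ly.

1.82 ly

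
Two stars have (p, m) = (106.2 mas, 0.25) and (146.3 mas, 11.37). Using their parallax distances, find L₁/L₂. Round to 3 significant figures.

L₁/L₂ = 53200

d₁ = 1/p₁ = 1/0.1062″ = 9.4162 pc; d₂ = 1/p₂ = 1/0.1463″ = 6.8353 pc.
M₁ = m₁ − 5 log₁₀ d₁ + 5 = 0.25 − 4.8694 + 5 = 0.3806.
M₂ = 11.37 − 4.1738 + 5 = 12.1962.
L₁/L₂ = 10^(0.4(M₂ − M₁)) = 10^(0.4 × 11.8156) = 10^4.72624 = 53240.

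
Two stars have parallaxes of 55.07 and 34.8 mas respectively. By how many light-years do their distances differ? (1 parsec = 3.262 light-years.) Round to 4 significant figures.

34.50 ly

d_A = 1/0.05507″ = 18.159 pc; d_B = 1/0.03480″ = 28.736 pc.
|d_B − d_A| = |28.736 − 18.159| = 10.577 pc = 10.577 × 3.262 ly = 34.502 ly.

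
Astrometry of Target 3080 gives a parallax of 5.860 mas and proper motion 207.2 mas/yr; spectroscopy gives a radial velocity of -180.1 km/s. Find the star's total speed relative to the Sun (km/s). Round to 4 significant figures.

d = 1/p = 1/0.005860″ = 170.65 pc.
μ = 207.2 mas/yr = 0.2072 ″/yr.
v_t = 4.740 μ d = 4.740 × 0.2072 × 170.65 = 167.6 km/s.
v = √(v_r² + v_t²) = √((-180.1)² + 167.6²) = √60525.8 = 246.02 km/s.

246.0 km/s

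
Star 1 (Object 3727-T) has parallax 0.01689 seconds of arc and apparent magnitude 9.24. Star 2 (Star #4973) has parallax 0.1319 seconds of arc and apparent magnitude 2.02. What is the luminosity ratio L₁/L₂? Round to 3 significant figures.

L₁/L₂ = 0.0789

d₁ = 1/p₁ = 1/0.01689″ = 59.207 pc; d₂ = 1/p₂ = 1/0.1319″ = 7.5815 pc.
M₁ = m₁ − 5 log₁₀ d₁ + 5 = 9.24 − 8.8619 + 5 = 5.3781.
M₂ = 2.02 − 4.3988 + 5 = 2.6212.
L₁/L₂ = 10^(0.4(M₂ − M₁)) = 10^(0.4 × (-2.7569)) = 10^(-1.10276) = 0.07893.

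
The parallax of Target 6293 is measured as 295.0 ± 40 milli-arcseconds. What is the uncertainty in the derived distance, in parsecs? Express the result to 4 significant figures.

d = 1/p, so σ_d = σ_p / p².
σ_d = 0.0400 / (0.2950)² = 0.0400 / 0.087025 = 0.45964 pc.

0.4596 pc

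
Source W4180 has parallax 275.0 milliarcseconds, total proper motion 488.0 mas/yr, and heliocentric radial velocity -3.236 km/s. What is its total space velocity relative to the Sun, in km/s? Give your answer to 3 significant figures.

9.01 km/s

d = 1/p = 1/0.2750″ = 3.6364 pc.
μ = 488.0 mas/yr = 0.4880 ″/yr.
v_t = 4.740 μ d = 4.740 × 0.4880 × 3.6364 = 8.4114 km/s.
v = √(v_r² + v_t²) = √((-3.236)² + 8.4114²) = √81.2233 = 9.0124 km/s.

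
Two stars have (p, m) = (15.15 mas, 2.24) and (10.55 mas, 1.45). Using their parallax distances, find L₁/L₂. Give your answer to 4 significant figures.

L₁/L₂ = 0.2343

d₁ = 1/p₁ = 1/0.01515″ = 66.007 pc; d₂ = 1/p₂ = 1/0.01055″ = 94.787 pc.
M₁ = m₁ − 5 log₁₀ d₁ + 5 = 2.24 − 9.0979 + 5 = -1.8579.
M₂ = 1.45 − 9.8837 + 5 = -3.4337.
L₁/L₂ = 10^(0.4(M₂ − M₁)) = 10^(0.4 × (-1.5758)) = 10^(-0.63032) = 0.23425.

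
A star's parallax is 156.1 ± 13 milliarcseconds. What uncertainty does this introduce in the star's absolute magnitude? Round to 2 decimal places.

M = m − 5 log₁₀ d + 5 = m + 5 log₁₀ p + 5, so ∂M/∂p = 5/(p ln 10).
σ_M = (5/ln 10) · (σ_p/p) = 2.1715 × 13/156.1 = 2.1715 × 0.08328 = 0.18084.

σ_M = 0.18 mag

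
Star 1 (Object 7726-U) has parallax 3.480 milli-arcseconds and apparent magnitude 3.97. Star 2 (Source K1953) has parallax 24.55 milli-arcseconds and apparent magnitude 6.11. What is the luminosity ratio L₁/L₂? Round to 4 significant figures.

d₁ = 1/p₁ = 1/0.003480″ = 287.36 pc; d₂ = 1/p₂ = 1/0.02455″ = 40.733 pc.
M₁ = m₁ − 5 log₁₀ d₁ + 5 = 3.97 − 12.2921 + 5 = -3.3221.
M₂ = 6.11 − 8.0497 + 5 = 3.0603.
L₁/L₂ = 10^(0.4(M₂ − M₁)) = 10^(0.4 × 6.3824) = 10^2.55296 = 357.24.

L₁/L₂ = 357.2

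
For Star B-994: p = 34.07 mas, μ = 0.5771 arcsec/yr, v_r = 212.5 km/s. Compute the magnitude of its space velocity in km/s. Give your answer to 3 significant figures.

d = 1/p = 1/0.03407″ = 29.351 pc.
v_t = 4.740 μ d = 4.740 × 0.5771 × 29.351 = 80.288 km/s.
v = √(v_r² + v_t²) = √(212.5² + 80.288²) = √51602.4 = 227.16 km/s.

227 km/s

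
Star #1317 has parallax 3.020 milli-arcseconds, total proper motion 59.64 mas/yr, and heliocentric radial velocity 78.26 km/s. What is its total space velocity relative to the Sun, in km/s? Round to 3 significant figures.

d = 1/p = 1/0.003020″ = 331.13 pc.
μ = 59.64 mas/yr = 0.05964 ″/yr.
v_t = 4.740 μ d = 4.740 × 0.05964 × 331.13 = 93.608 km/s.
v = √(v_r² + v_t²) = √(78.26² + 93.608²) = √14887.1 = 122.01 km/s.

122 km/s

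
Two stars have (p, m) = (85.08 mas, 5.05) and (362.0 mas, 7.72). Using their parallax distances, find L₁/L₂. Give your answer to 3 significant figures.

d₁ = 1/p₁ = 1/0.08508″ = 11.754 pc; d₂ = 1/p₂ = 1/0.3620″ = 2.7624 pc.
M₁ = m₁ − 5 log₁₀ d₁ + 5 = 5.05 − 5.3509 + 5 = 4.6991.
M₂ = 7.72 − 2.2064 + 5 = 10.5136.
L₁/L₂ = 10^(0.4(M₂ − M₁)) = 10^(0.4 × 5.8145) = 10^2.32580 = 211.74.

L₁/L₂ = 212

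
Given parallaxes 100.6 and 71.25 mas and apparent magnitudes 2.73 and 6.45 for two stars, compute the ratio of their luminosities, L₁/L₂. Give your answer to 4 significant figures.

L₁/L₂ = 15.43

d₁ = 1/p₁ = 1/0.1006″ = 9.9404 pc; d₂ = 1/p₂ = 1/0.07125″ = 14.035 pc.
M₁ = m₁ − 5 log₁₀ d₁ + 5 = 2.73 − 4.9870 + 5 = 2.7430.
M₂ = 6.45 − 5.7361 + 5 = 5.7139.
L₁/L₂ = 10^(0.4(M₂ − M₁)) = 10^(0.4 × 2.9709) = 10^1.18836 = 15.43.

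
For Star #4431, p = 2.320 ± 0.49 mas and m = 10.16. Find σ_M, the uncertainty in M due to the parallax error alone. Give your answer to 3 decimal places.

σ_M = 0.459 mag

M = m − 5 log₁₀ d + 5 = m + 5 log₁₀ p + 5, so ∂M/∂p = 5/(p ln 10).
σ_M = (5/ln 10) · (σ_p/p) = 2.1715 × 0.49/2.320 = 2.1715 × 0.21121 = 0.45864.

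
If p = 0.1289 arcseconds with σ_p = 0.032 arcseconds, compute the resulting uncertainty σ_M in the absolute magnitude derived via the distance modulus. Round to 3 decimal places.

σ_M = 0.539 mag

M = m − 5 log₁₀ d + 5 = m + 5 log₁₀ p + 5, so ∂M/∂p = 5/(p ln 10).
σ_M = (5/ln 10) · (σ_p/p) = 2.1715 × 0.032/0.1289 = 2.1715 × 0.24825 = 0.53907.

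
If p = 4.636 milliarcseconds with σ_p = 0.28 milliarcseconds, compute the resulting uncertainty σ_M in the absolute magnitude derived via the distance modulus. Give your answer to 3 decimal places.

σ_M = 0.131 mag

M = m − 5 log₁₀ d + 5 = m + 5 log₁₀ p + 5, so ∂M/∂p = 5/(p ln 10).
σ_M = (5/ln 10) · (σ_p/p) = 2.1715 × 0.28/4.636 = 2.1715 × 0.060397 = 0.13115.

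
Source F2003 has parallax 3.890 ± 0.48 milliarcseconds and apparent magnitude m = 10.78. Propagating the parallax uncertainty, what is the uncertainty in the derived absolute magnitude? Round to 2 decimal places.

M = m − 5 log₁₀ d + 5 = m + 5 log₁₀ p + 5, so ∂M/∂p = 5/(p ln 10).
σ_M = (5/ln 10) · (σ_p/p) = 2.1715 × 0.48/3.890 = 2.1715 × 0.12339 = 0.26794.

σ_M = 0.27 mag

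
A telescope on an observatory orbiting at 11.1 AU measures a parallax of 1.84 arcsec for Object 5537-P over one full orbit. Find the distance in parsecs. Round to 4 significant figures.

With baseline B (in AU) and parallax p (in arcsec), d = B/p parsecs.
d = 11.1 / 1.84 = 6.0326 pc.

6.033 pc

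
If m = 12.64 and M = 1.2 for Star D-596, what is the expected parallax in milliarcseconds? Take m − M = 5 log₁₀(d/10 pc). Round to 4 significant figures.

m − M = 12.64 − 1.2 = 11.44.
d = 10^((m−M)/5 + 1) = 10^3.288 = 1940.9 pc.
p = 1/d = 1/1940.9 = 0.00051522 arcsec = 0.51522 mas.

0.5152 mas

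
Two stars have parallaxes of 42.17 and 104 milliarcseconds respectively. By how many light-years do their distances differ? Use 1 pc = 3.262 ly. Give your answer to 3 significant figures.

46.0 ly

d_A = 1/0.04217″ = 23.714 pc; d_B = 1/0.1040″ = 9.6154 pc.
|d_B − d_A| = |9.6154 − 23.714| = 14.099 pc = 14.099 × 3.262 ly = 45.991 ly.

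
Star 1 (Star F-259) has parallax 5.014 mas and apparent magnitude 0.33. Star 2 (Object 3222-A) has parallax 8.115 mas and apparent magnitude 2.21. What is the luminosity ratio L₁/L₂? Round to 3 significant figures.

d₁ = 1/p₁ = 1/0.005014″ = 199.44 pc; d₂ = 1/p₂ = 1/0.008115″ = 123.23 pc.
M₁ = m₁ − 5 log₁₀ d₁ + 5 = 0.33 − 11.4991 + 5 = -6.1691.
M₂ = 2.21 − 10.4536 + 5 = -3.2436.
L₁/L₂ = 10^(0.4(M₂ − M₁)) = 10^(0.4 × 2.9255) = 10^1.17020 = 14.798.

L₁/L₂ = 14.8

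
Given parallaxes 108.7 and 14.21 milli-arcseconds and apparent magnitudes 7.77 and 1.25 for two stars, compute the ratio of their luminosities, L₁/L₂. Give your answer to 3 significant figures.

L₁/L₂ = 4.21 × 10^-5

d₁ = 1/p₁ = 1/0.1087″ = 9.1996 pc; d₂ = 1/p₂ = 1/0.01421″ = 70.373 pc.
M₁ = m₁ − 5 log₁₀ d₁ + 5 = 7.77 − 4.8188 + 5 = 7.9512.
M₂ = 1.25 − 9.2370 + 5 = -2.9870.
L₁/L₂ = 10^(0.4(M₂ − M₁)) = 10^(0.4 × (-10.9382)) = 10^(-4.37528) = 0.000042142.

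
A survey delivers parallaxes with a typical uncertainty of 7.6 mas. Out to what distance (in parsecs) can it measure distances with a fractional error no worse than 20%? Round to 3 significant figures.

σ_d/d = σ_p/p, so the condition is σ_p/p ≤ 0.20, i.e. p ≥ σ_p/0.20.
p_min = 7.6/0.20 = 38 mas = 0.038 arcsec.
d_max = 1/p_min = 1/0.038 = 26.316 pc.

26.3 pc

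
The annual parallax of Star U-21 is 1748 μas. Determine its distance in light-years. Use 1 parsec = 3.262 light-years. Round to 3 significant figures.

p = 1748 μas = 0.001748 arcsec.
d = 1/p = 1/0.001748 = 572.08 pc.
In light-years: 572.08 × 3.262 = 1866.1 ly.

1870 light years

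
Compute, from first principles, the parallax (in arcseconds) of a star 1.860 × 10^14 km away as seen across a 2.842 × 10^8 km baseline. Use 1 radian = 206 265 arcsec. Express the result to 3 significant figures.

0.315 arcsec

θ ≈ B/d = (2.842 × 10^8) / (1.860 × 10^14) = 1.5280 × 10^-6 rad.
In arcseconds: 1.5280 × 10^-6 × 206265 = 0.31517″.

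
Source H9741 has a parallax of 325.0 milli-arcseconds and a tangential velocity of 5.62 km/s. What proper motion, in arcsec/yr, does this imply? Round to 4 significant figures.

0.3853 arcsec/yr

d = 1/p = 1/0.3250″ = 3.0769 pc.
μ = v_t / (4.74 d) = 5.62 / (4.74 × 3.0769) = 5.62 / 14.585 = 0.38533 ″/yr.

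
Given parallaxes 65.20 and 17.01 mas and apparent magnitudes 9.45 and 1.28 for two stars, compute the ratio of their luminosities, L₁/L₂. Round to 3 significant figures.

d₁ = 1/p₁ = 1/0.06520″ = 15.337 pc; d₂ = 1/p₂ = 1/0.01701″ = 58.789 pc.
M₁ = m₁ − 5 log₁₀ d₁ + 5 = 9.45 − 5.9287 + 5 = 8.5213.
M₂ = 1.28 − 8.8465 + 5 = -2.5665.
L₁/L₂ = 10^(0.4(M₂ − M₁)) = 10^(0.4 × (-11.0878)) = 10^(-4.43512) = 0.000036718.

L₁/L₂ = 3.67 × 10^-5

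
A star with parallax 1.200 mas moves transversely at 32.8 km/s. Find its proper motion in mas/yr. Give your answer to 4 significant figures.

d = 1/p = 1/0.001200″ = 833.33 pc.
μ = v_t / (4.74 d) = 32.8 / (4.74 × 833.33) = 32.8 / 3950 = 0.0083038 ″/yr = 8.3038 mas/yr.

8.304 mas/yr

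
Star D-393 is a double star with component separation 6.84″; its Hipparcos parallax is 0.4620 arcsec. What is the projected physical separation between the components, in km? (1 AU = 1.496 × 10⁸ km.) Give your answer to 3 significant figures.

d = 1/p = 1/0.4620″ = 2.1645 pc.
At distance d (pc), an angle of θ arcsec spans θ·d AU: s = 6.84 × 2.1645 = 14.805 AU.
= 14.805 × 1.496 × 10⁸ km = 2.2148 × 10^9 km.

2.21 × 10^9 km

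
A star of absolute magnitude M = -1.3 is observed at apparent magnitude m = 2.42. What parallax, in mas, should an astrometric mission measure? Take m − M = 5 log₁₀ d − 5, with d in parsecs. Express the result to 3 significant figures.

18.0 mas

m − M = 2.42 − (-1.3) = 3.72.
d = 10^((m−M)/5 + 1) = 10^1.744 = 55.463 pc.
p = 1/d = 1/55.463 = 0.01803 arcsec = 18.03 mas.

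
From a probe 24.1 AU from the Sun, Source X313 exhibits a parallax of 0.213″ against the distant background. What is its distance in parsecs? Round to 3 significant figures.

113 pc

With baseline B (in AU) and parallax p (in arcsec), d = B/p parsecs.
d = 24.1 / 0.213 = 113.15 pc.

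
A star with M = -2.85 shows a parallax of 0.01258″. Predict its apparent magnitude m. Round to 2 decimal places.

d = 1/p = 1/0.01258″ = 79.491 pc.
m − M = 5 log₁₀ d − 5 = 5 log₁₀(79.491) − 5 = 9.5016 − 5 = 4.5016.
m = M + (m − M) = -2.85 + 4.5016 = 1.65.

m = 1.65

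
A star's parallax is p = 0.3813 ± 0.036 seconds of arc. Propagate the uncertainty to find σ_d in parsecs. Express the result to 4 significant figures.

0.2476 pc

d = 1/p, so σ_d = σ_p / p².
σ_d = 0.0360 / (0.3813)² = 0.0360 / 0.14539 = 0.24761 pc.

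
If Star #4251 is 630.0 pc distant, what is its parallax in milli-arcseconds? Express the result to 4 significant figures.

p = 1/d = 1/630 = 0.0015873 arcsec.
= 0.0015873 × 1000 = 1.5873 mas.

1.587 mas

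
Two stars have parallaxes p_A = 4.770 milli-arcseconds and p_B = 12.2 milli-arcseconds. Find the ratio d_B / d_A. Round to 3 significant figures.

Since d = 1/p, d_B/d_A = p_A/p_B.
= 4.770 / 12.2 = 0.39098.

0.391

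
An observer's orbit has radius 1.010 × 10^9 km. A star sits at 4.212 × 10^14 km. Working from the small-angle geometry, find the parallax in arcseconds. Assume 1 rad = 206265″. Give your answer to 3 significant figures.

0.495 arcsec

θ ≈ B/d = (1.010 × 10^9) / (4.212 × 10^14) = 2.3979 × 10^-6 rad.
In arcseconds: 2.3979 × 10^-6 × 206265 = 0.4946″.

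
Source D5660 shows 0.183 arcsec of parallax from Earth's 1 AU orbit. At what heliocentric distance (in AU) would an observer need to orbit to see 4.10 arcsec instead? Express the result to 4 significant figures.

Parallax scales linearly with baseline: p ∝ B, so B = p_target / p_Earth × 1 AU.
B = 4.10 / 0.183 = 22.404 AU.

22.40 AU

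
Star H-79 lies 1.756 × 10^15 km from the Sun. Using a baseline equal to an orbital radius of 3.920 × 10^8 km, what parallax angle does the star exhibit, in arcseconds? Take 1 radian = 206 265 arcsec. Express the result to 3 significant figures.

θ ≈ B/d = (3.920 × 10^8) / (1.756 × 10^15) = 2.2323 × 10^-7 rad.
In arcseconds: 2.2323 × 10^-7 × 206265 = 0.046045″.

0.0460 arcsec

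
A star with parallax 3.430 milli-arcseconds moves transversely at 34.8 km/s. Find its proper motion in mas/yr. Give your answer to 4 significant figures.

d = 1/p = 1/0.003430″ = 291.55 pc.
μ = v_t / (4.74 d) = 34.8 / (4.74 × 291.55) = 34.8 / 1381.9 = 0.025183 ″/yr = 25.183 mas/yr.

25.18 mas/yr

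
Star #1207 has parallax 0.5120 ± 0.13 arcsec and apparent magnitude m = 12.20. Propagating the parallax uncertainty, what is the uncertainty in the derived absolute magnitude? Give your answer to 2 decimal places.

σ_M = 0.55 mag

M = m − 5 log₁₀ d + 5 = m + 5 log₁₀ p + 5, so ∂M/∂p = 5/(p ln 10).
σ_M = (5/ln 10) · (σ_p/p) = 2.1715 × 0.13/0.5120 = 2.1715 × 0.25391 = 0.55137.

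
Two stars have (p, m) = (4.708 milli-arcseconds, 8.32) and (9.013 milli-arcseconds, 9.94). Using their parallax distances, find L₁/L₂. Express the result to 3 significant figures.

L₁/L₂ = 16.3

d₁ = 1/p₁ = 1/0.004708″ = 212.4 pc; d₂ = 1/p₂ = 1/0.009013″ = 110.95 pc.
M₁ = m₁ − 5 log₁₀ d₁ + 5 = 8.32 − 11.6358 + 5 = 1.6842.
M₂ = 9.94 − 10.2256 + 5 = 4.7144.
L₁/L₂ = 10^(0.4(M₂ − M₁)) = 10^(0.4 × 3.0302) = 10^1.21208 = 16.296.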